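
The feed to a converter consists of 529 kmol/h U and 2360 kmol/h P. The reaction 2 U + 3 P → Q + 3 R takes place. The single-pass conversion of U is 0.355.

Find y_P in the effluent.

U reacted = 0.355 × 529 = 187.8 kmol/h; ν_U = −2, so ξ = 187.8/2 = 93.9 kmol/h.
Outlet amounts (n = n₀ + ν ξ):
  U: 529 − 2(93.9) = 341.2
  P: 2360 − 3(93.9) = 2078
  Q: 0 + 1(93.9) = 93.9
  R: 0 + 3(93.9) = 281.7
Total out = 2795 kmol/h; y_P = 2078 / 2795 = 0.7436.

0.744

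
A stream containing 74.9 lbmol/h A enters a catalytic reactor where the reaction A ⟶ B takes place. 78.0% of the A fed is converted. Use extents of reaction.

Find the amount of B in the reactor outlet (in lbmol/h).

58.4 lbmol/h

A reacted = 0.78 × 74.9 = 58.42 lbmol/h; ν_A = −1, so ξ = 58.42/1 = 58.42 lbmol/h.
Outlet amounts (n = n₀ + ν ξ):
  A: 74.9 − 1(58.42) = 16.48
  B: 0 + 1(58.42) = 58.42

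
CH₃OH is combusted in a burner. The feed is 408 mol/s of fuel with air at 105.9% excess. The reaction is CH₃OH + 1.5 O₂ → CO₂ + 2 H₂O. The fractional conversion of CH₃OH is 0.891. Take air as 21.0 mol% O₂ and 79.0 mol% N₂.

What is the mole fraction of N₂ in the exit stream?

Stoichiometric O₂ = 1.5 × 408 = 612 mol/s; O₂ fed = 612 × 2.059 = 1260 mol/s.
N₂ fed = 1260 × 79/21 = 4740 mol/s.
Fuel reacted = 0.891 × 408 → ξ = 363.5 mol/s.
Outlet (n = n₀ + ν ξ):
  CH₃OH: 408 − 1(363.5) = 44.47
  O₂: 1260 − 1.5(363.5) = 714.8
  N₂: 4740 (inert)
  CO₂: 0 + 1(363.5) = 363.5
  H₂O: 0 + 2(363.5) = 727.1
Total out = 6590 mol/s; y_N₂ = 4740 / 6590 = 0.7193.

0.719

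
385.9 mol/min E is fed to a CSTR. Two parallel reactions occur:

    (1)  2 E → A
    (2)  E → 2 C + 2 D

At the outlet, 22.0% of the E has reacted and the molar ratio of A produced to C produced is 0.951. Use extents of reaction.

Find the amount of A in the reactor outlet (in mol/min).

33.6 mol/min

Conversion of E: E consumed = 0.22 × 385.9 = 84.9 mol/min = 2ξ₁ + 1ξ₂.
Selectivity: 1ξ₁ / (2ξ₂) = 0.951 → ξ₁ = 1.902 ξ₂.
Substitute: (2·1.902 + 1) ξ₂ = 84.9 → ξ₂ = 17.67 mol/min, ξ₁ = 33.61 mol/min.
Outlet amounts (n = n₀ + Σ ν·ξ):
  E: 385.9 − 2(33.61) − 1(17.67) = 301
  A: 0 + 1(33.61) = 33.61
  C: 0 + 2(17.67) = 35.34
  D: 0 + 2(17.67) = 35.34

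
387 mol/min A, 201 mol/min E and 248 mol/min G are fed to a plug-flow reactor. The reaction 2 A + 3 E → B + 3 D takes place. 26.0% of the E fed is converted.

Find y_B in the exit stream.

0.0213

E reacted = 0.26 × 201 = 52.26 mol/min; ν_E = −3, so ξ = 52.26/3 = 17.42 mol/min.
Outlet amounts (n = n₀ + ν ξ):
  A: 387 − 2(17.42) = 352.2
  E: 201 − 3(17.42) = 148.7
  B: 0 + 1(17.42) = 17.42
  D: 0 + 3(17.42) = 52.26
  G: 248 (inert)
Total out = 818.6 mol/min; y_B = 17.42 / 818.6 = 0.02128.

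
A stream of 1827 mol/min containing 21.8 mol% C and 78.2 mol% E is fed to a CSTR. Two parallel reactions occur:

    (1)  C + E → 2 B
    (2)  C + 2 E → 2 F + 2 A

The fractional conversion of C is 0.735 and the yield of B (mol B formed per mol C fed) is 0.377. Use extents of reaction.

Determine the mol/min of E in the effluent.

Yield of B: 2ξ₁ / 398.3 = 0.377 → ξ₁ = 75.08 mol/min.
Conversion of C: 1ξ₁ + 1ξ₂ = 0.735 × 398.3 = 292.7 → ξ₂ = 217.7 mol/min.
Outlet amounts (n = n₀ + Σ ν·ξ):
  C: 398.3 − 1(75.08) − 1(217.7) = 105.5
  E: 1429 − 1(75.08) − 2(217.7) = 918.3
  B: 0 + 2(75.08) = 150.2
  F: 0 + 2(217.7) = 435.3
  A: 0 + 2(217.7) = 435.3

918 mol/min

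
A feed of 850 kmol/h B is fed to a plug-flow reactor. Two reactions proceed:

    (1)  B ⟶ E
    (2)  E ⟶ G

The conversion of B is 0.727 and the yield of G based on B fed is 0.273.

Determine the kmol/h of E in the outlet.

386 kmol/h

Conversion of B: B consumed = 1ξ₁ = 0.727 × 850 → ξ₁ = 617.9 kmol/h.
Yield of G: 1ξ₂ / 850 = 0.273 → ξ₂ = 232.1 kmol/h.
Outlet amounts (n = n₀ + Σ ν·ξ):
  B: 850 − 1(617.9) = 232.1
  E: 0 + 1(617.9) − 1(232.1) = 385.9
  G: 0 + 1(232.1) = 232.1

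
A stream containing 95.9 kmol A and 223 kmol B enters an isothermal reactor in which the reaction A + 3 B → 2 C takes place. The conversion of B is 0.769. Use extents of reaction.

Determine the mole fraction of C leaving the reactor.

0.559

B reacted = 0.769 × 223 = 171.5 kmol; ν_B = −3, so ξ = 171.5/3 = 57.16 kmol.
Outlet amounts (n = n₀ + ν ξ):
  A: 95.9 − 1(57.16) = 38.74
  B: 223 − 3(57.16) = 51.51
  C: 0 + 2(57.16) = 114.3
Total out = 204.6 kmol; y_C = 114.3 / 204.6 = 0.5588.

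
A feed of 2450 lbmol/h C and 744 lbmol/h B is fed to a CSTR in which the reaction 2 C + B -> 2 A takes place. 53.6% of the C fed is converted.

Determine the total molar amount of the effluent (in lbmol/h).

C reacted = 0.536 × 2450 = 1313 lbmol/h; ν_C = −2, so ξ = 1313/2 = 656.6 lbmol/h.
Outlet amounts (n = n₀ + ν ξ):
  C: 2450 − 2(656.6) = 1137
  B: 744 − 1(656.6) = 87.4
  A: 0 + 2(656.6) = 1313
Total out = 1137 + 87.4 + 1313 = 2537 lbmol/h.

2540 lbmol/h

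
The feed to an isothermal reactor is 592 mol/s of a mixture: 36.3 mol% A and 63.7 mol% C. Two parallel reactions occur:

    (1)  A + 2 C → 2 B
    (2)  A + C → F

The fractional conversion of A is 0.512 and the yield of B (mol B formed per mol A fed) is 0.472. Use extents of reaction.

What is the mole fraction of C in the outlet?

0.449

Yield of B: 2ξ₁ / 214.9 = 0.472 → ξ₁ = 50.72 mol/s.
Conversion of A: 1ξ₁ + 1ξ₂ = 0.512 × 214.9 = 110 → ξ₂ = 59.31 mol/s.
Outlet amounts (n = n₀ + Σ ν·ξ):
  A: 214.9 − 1(50.72) − 1(59.31) = 104.9
  C: 377.1 − 2(50.72) − 1(59.31) = 216.4
  B: 0 + 2(50.72) = 101.4
  F: 0 + 1(59.31) = 59.31
Total out = 482 mol/s; y_C = 216.4 / 482 = 0.4489.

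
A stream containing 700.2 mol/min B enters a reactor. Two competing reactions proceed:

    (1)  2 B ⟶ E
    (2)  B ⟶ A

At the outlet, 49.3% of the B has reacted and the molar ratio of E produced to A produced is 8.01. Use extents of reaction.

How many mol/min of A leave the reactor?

Conversion of B: B consumed = 0.493 × 700.2 = 345.2 mol/min = 2ξ₁ + 1ξ₂.
Selectivity: 1ξ₁ / (1ξ₂) = 8.01 → ξ₁ = 8.01 ξ₂.
Substitute: (2·8.01 + 1) ξ₂ = 345.2 → ξ₂ = 20.28 mol/min, ξ₁ = 162.5 mol/min.
Outlet amounts (n = n₀ + Σ ν·ξ):
  B: 700.2 − 2(162.5) − 1(20.28) = 355
  E: 0 + 1(162.5) = 162.5
  A: 0 + 1(20.28) = 20.28

20.3 mol/min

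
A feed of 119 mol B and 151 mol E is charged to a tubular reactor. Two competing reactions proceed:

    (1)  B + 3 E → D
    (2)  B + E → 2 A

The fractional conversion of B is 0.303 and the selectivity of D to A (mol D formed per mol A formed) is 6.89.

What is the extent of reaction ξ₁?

ξ₁ = 33.6 mol

Conversion of B: B consumed = 0.303 × 119 = 36.06 mol = 1ξ₁ + 1ξ₂.
Selectivity: 1ξ₁ / (2ξ₂) = 6.89 → ξ₁ = 13.78 ξ₂.
Substitute: (1·13.78 + 1) ξ₂ = 36.06 → ξ₂ = 2.44 mol, ξ₁ = 33.62 mol.
Outlet amounts (n = n₀ + Σ ν·ξ):
  B: 119 − 1(33.62) − 1(2.44) = 82.94
  E: 151 − 3(33.62) − 1(2.44) = 47.71
  D: 0 + 1(33.62) = 33.62
  A: 0 + 2(2.44) = 4.879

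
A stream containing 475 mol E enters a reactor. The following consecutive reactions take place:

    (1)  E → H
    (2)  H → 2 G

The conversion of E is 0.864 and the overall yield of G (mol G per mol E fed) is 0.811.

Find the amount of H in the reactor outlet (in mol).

Conversion of E: E consumed = 1ξ₁ = 0.864 × 475 → ξ₁ = 410.4 mol.
Yield of G: 2ξ₂ / 475 = 0.811 → ξ₂ = 192.6 mol.
Outlet amounts (n = n₀ + Σ ν·ξ):
  E: 475 − 1(410.4) = 64.6
  H: 0 + 1(410.4) − 1(192.6) = 217.8
  G: 0 + 2(192.6) = 385.2

218 mol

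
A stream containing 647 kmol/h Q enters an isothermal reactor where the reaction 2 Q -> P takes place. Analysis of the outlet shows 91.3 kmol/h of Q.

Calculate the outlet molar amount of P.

For Q: n = n₀ − 2ξ → 91.3 = 647 − 2ξ, giving ξ = 277.9 kmol/h.
Outlet amounts (n = n₀ + ν ξ):
  Q: 647 − 2(277.9) = 91.3
  P: 0 + 1(277.9) = 277.9

278 kmol/h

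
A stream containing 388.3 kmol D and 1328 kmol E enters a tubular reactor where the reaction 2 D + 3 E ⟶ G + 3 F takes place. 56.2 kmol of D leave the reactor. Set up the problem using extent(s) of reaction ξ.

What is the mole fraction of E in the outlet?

0.535

For D: n = n₀ − 2ξ → 56.2 = 388.3 − 2ξ, giving ξ = 166.1 kmol.
Outlet amounts (n = n₀ + ν ξ):
  D: 388.3 − 2(166.1) = 56.2
  E: 1328 − 3(166.1) = 829.8
  G: 0 + 1(166.1) = 166.1
  F: 0 + 3(166.1) = 498.2
Total out = 1550 kmol; y_E = 829.8 / 1550 = 0.5353.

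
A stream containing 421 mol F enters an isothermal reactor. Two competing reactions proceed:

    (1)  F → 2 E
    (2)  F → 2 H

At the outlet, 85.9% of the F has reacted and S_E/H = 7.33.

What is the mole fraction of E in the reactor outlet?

Conversion of F: F consumed = 0.859 × 421 = 361.6 mol = 1ξ₁ + 1ξ₂.
Selectivity: 2ξ₁ / (2ξ₂) = 7.33 → ξ₁ = 7.33 ξ₂.
Substitute: (1·7.33 + 1) ξ₂ = 361.6 → ξ₂ = 43.41 mol, ξ₁ = 318.2 mol.
Outlet amounts (n = n₀ + Σ ν·ξ):
  F: 421 − 1(318.2) − 1(43.41) = 59.36
  E: 0 + 2(318.2) = 636.4
  H: 0 + 2(43.41) = 86.83
Total out = 782.6 mol; y_E = 636.4 / 782.6 = 0.8132.

0.813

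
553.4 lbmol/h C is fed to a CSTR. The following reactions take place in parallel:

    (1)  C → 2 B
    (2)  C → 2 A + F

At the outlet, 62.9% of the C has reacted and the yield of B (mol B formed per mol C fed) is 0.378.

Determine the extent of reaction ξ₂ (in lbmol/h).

Yield of B: 2ξ₁ / 553.4 = 0.378 → ξ₁ = 104.6 lbmol/h.
Conversion of C: 1ξ₁ + 1ξ₂ = 0.629 × 553.4 = 348.1 → ξ₂ = 243.5 lbmol/h.
Outlet amounts (n = n₀ + Σ ν·ξ):
  C: 553.4 − 1(104.6) − 1(243.5) = 205.3
  B: 0 + 2(104.6) = 209.2
  A: 0 + 2(243.5) = 487
  F: 0 + 1(243.5) = 243.5

ξ₂ = 243 lbmol/h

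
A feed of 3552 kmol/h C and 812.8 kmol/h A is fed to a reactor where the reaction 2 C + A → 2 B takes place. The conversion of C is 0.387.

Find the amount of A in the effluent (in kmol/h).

125 kmol/h

C reacted = 0.387 × 3552 = 1375 kmol/h; ν_C = −2, so ξ = 1375/2 = 687.3 kmol/h.
Outlet amounts (n = n₀ + ν ξ):
  C: 3552 − 2(687.3) = 2177
  A: 812.8 − 1(687.3) = 125.5
  B: 0 + 2(687.3) = 1375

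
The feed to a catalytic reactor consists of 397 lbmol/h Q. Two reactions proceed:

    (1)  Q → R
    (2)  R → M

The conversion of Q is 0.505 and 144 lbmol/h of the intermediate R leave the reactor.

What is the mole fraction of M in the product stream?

Conversion of Q: Q consumed = 1ξ₁ = 0.505 × 397 → ξ₁ = 200.5 lbmol/h.
R balance: n_R = 0 + 1ξ₁ − 1ξ₂ = 144 → ξ₂ = (1·200.5 − 144)/1 = 56.49 lbmol/h.
Outlet amounts (n = n₀ + Σ ν·ξ):
  Q: 397 − 1(200.5) = 196.5
  R: 0 + 1(200.5) − 1(56.49) = 144
  M: 0 + 1(56.49) = 56.49
Total out = 397 lbmol/h; y_M = 56.49 / 397 = 0.1423.

0.142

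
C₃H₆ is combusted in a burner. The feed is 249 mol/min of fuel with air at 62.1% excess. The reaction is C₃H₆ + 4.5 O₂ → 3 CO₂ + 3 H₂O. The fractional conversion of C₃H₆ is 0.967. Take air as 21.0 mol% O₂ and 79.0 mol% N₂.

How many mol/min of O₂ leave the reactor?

733 mol/min

Stoichiometric O₂ = 4.5 × 249 = 1120 mol/min; O₂ fed = 1120 × 1.621 = 1816 mol/min.
N₂ fed = 1816 × 79/21 = 6833 mol/min.
Fuel reacted = 0.967 × 249 → ξ = 240.8 mol/min.
Outlet (n = n₀ + ν ξ):
  C₃H₆: 249 − 1(240.8) = 8.217
  O₂: 1816 − 4.5(240.8) = 732.8
  N₂: 6833 (inert)
  CO₂: 0 + 3(240.8) = 722.3
  H₂O: 0 + 3(240.8) = 722.3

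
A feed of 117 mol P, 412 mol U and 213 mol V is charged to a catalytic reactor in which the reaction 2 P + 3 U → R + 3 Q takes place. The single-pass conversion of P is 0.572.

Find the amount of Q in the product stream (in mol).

P reacted = 0.572 × 117 = 66.92 mol; ν_P = −2, so ξ = 66.92/2 = 33.46 mol.
Outlet amounts (n = n₀ + ν ξ):
  P: 117 − 2(33.46) = 50.08
  U: 412 − 3(33.46) = 311.6
  R: 0 + 1(33.46) = 33.46
  Q: 0 + 3(33.46) = 100.4
  V: 213 (inert)

100 mol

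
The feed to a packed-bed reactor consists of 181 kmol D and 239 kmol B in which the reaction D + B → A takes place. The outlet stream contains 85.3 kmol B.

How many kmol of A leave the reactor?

154 kmol

For B: n = n₀ − 1ξ → 85.3 = 239 − 1ξ, giving ξ = 153.7 kmol.
Outlet amounts (n = n₀ + ν ξ):
  D: 181 − 1(153.7) = 27.3
  B: 239 − 1(153.7) = 85.3
  A: 0 + 1(153.7) = 153.7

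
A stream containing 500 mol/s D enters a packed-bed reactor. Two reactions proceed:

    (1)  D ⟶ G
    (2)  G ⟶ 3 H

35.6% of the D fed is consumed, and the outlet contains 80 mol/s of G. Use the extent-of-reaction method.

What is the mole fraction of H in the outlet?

0.422

Conversion of D: D consumed = 1ξ₁ = 0.356 × 500 → ξ₁ = 178 mol/s.
G balance: n_G = 0 + 1ξ₁ − 1ξ₂ = 80 → ξ₂ = (1·178 − 80)/1 = 98 mol/s.
Outlet amounts (n = n₀ + Σ ν·ξ):
  D: 500 − 1(178) = 322
  G: 0 + 1(178) − 1(98) = 80
  H: 0 + 3(98) = 294
Total out = 696 mol/s; y_H = 294 / 696 = 0.4224.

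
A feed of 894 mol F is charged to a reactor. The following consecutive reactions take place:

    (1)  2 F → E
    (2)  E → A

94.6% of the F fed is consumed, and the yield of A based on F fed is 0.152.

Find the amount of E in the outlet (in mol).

287 mol

Conversion of F: F consumed = 2ξ₁ = 0.946 × 894 → ξ₁ = 422.9 mol.
Yield of A: 1ξ₂ / 894 = 0.152 → ξ₂ = 135.9 mol.
Outlet amounts (n = n₀ + Σ ν·ξ):
  F: 894 − 2(422.9) = 48.28
  E: 0 + 1(422.9) − 1(135.9) = 287
  A: 0 + 1(135.9) = 135.9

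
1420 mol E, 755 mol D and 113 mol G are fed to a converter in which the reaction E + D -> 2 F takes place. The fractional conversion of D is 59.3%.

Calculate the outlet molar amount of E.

972 mol

D reacted = 0.593 × 755 = 447.7 mol; ν_D = −1, so ξ = 447.7/1 = 447.7 mol.
Outlet amounts (n = n₀ + ν ξ):
  E: 1420 − 1(447.7) = 972.3
  D: 755 − 1(447.7) = 307.3
  F: 0 + 2(447.7) = 895.4
  G: 113 (inert)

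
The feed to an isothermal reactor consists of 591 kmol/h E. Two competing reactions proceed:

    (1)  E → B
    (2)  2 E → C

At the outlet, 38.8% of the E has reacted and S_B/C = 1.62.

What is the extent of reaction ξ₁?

Conversion of E: E consumed = 0.388 × 591 = 229.3 kmol/h = 1ξ₁ + 2ξ₂.
Selectivity: 1ξ₁ / (1ξ₂) = 1.62 → ξ₁ = 1.62 ξ₂.
Substitute: (1·1.62 + 2) ξ₂ = 229.3 → ξ₂ = 63.34 kmol/h, ξ₁ = 102.6 kmol/h.
Outlet amounts (n = n₀ + Σ ν·ξ):
  E: 591 − 1(102.6) − 2(63.34) = 361.7
  B: 0 + 1(102.6) = 102.6
  C: 0 + 1(63.34) = 63.34

ξ₁ = 103 kmol/h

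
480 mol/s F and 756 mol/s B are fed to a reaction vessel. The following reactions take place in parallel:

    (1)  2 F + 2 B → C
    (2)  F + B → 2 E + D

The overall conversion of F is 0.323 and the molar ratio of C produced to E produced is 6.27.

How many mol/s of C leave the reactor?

Conversion of F: F consumed = 0.323 × 480 = 155 mol/s = 2ξ₁ + 1ξ₂.
Selectivity: 1ξ₁ / (2ξ₂) = 6.27 → ξ₁ = 12.54 ξ₂.
Substitute: (2·12.54 + 1) ξ₂ = 155 → ξ₂ = 5.945 mol/s, ξ₁ = 74.55 mol/s.
Outlet amounts (n = n₀ + Σ ν·ξ):
  F: 480 − 2(74.55) − 1(5.945) = 325
  B: 756 − 2(74.55) − 1(5.945) = 601
  C: 0 + 1(74.55) = 74.55
  E: 0 + 2(5.945) = 11.89
  D: 0 + 1(5.945) = 5.945

74.5 mol/s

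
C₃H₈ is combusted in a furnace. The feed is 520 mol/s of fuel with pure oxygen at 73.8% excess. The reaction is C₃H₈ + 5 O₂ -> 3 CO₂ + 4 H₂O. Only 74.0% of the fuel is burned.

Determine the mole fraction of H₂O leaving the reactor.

0.284

Stoichiometric O₂ = 5 × 520 = 2600 mol/s; O₂ fed = 2600 × 1.738 = 4519 mol/s.
Fuel reacted = 0.74 × 520 → ξ = 384.8 mol/s.
Outlet (n = n₀ + ν ξ):
  C₃H₈: 520 − 1(384.8) = 135.2
  O₂: 4519 − 5(384.8) = 2595
  CO₂: 0 + 3(384.8) = 1154
  H₂O: 0 + 4(384.8) = 1539
Total out = 5424 mol/s; y_H₂O = 1539 / 5424 = 0.2838.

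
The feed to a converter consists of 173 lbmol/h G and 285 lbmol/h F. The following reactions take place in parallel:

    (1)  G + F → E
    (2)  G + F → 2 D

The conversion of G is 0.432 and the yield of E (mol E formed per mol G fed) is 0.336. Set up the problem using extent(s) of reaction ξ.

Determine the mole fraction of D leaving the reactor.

Yield of E: 1ξ₁ / 173 = 0.336 → ξ₁ = 58.13 lbmol/h.
Conversion of G: 1ξ₁ + 1ξ₂ = 0.432 × 173 = 74.74 → ξ₂ = 16.61 lbmol/h.
Outlet amounts (n = n₀ + Σ ν·ξ):
  G: 173 − 1(58.13) − 1(16.61) = 98.26
  F: 285 − 1(58.13) − 1(16.61) = 210.3
  E: 0 + 1(58.13) = 58.13
  D: 0 + 2(16.61) = 33.22
Total out = 399.9 lbmol/h; y_D = 33.22 / 399.9 = 0.08307.

0.0831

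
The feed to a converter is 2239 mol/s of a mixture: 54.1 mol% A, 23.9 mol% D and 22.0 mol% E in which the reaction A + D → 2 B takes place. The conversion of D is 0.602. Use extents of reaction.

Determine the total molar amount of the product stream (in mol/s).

2240 mol/s

D reacted = 0.602 × 535.1 = 322.1 mol/s; ν_D = −1, so ξ = 322.1/1 = 322.1 mol/s.
Outlet amounts (n = n₀ + ν ξ):
  A: 1211 − 1(322.1) = 889.2
  D: 535.1 − 1(322.1) = 213
  B: 0 + 2(322.1) = 644.3
  E: 492.6 (inert)
Total out = 889.2 + 213 + 644.3 + 492.6 = 2239 mol/s.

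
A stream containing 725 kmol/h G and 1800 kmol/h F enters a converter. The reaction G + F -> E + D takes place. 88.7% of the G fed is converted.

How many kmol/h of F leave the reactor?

1160 kmol/h

G reacted = 0.887 × 725 = 643.1 kmol/h; ν_G = −1, so ξ = 643.1/1 = 643.1 kmol/h.
Outlet amounts (n = n₀ + ν ξ):
  G: 725 − 1(643.1) = 81.92
  F: 1800 − 1(643.1) = 1157
  E: 0 + 1(643.1) = 643.1
  D: 0 + 1(643.1) = 643.1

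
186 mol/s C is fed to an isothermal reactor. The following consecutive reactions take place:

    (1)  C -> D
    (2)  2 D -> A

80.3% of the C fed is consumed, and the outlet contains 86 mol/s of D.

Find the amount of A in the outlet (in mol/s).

31.7 mol/s

Conversion of C: C consumed = 1ξ₁ = 0.803 × 186 → ξ₁ = 149.4 mol/s.
D balance: n_D = 0 + 1ξ₁ − 2ξ₂ = 86 → ξ₂ = (1·149.4 − 86)/2 = 31.68 mol/s.
Outlet amounts (n = n₀ + Σ ν·ξ):
  C: 186 − 1(149.4) = 36.64
  D: 0 + 1(149.4) − 2(31.68) = 86
  A: 0 + 1(31.68) = 31.68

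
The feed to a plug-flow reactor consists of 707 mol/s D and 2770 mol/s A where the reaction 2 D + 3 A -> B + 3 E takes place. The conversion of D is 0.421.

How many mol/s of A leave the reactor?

2320 mol/s

D reacted = 0.421 × 707 = 297.6 mol/s; ν_D = −2, so ξ = 297.6/2 = 148.8 mol/s.
Outlet amounts (n = n₀ + ν ξ):
  D: 707 − 2(148.8) = 409.4
  A: 2770 − 3(148.8) = 2324
  B: 0 + 1(148.8) = 148.8
  E: 0 + 3(148.8) = 446.5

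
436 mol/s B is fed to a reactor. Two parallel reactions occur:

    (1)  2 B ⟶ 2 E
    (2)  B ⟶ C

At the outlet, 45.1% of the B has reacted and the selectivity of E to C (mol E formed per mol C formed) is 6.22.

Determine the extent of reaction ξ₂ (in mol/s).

ξ₂ = 27.2 mol/s

Conversion of B: B consumed = 0.451 × 436 = 196.6 mol/s = 2ξ₁ + 1ξ₂.
Selectivity: 2ξ₁ / (1ξ₂) = 6.22 → ξ₁ = 3.11 ξ₂.
Substitute: (2·3.11 + 1) ξ₂ = 196.6 → ξ₂ = 27.23 mol/s, ξ₁ = 84.7 mol/s.
Outlet amounts (n = n₀ + Σ ν·ξ):
  B: 436 − 2(84.7) − 1(27.23) = 239.4
  E: 0 + 2(84.7) = 169.4
  C: 0 + 1(27.23) = 27.23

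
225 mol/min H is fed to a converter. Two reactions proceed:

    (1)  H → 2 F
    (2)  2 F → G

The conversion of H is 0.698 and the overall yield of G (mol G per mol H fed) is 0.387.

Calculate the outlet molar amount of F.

Conversion of H: H consumed = 1ξ₁ = 0.698 × 225 → ξ₁ = 157 mol/min.
Yield of G: 1ξ₂ / 225 = 0.387 → ξ₂ = 87.08 mol/min.
Outlet amounts (n = n₀ + Σ ν·ξ):
  H: 225 − 1(157) = 67.95
  F: 0 + 2(157) − 2(87.08) = 139.9
  G: 0 + 1(87.08) = 87.08

140 mol/min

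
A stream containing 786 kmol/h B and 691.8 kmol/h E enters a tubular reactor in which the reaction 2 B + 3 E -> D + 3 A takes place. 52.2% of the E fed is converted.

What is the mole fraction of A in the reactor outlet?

E reacted = 0.522 × 691.8 = 361.1 kmol/h; ν_E = −3, so ξ = 361.1/3 = 120.4 kmol/h.
Outlet amounts (n = n₀ + ν ξ):
  B: 786 − 2(120.4) = 545.3
  E: 691.8 − 3(120.4) = 330.7
  D: 0 + 1(120.4) = 120.4
  A: 0 + 3(120.4) = 361.1
Total out = 1357 kmol/h; y_A = 361.1 / 1357 = 0.266.

0.266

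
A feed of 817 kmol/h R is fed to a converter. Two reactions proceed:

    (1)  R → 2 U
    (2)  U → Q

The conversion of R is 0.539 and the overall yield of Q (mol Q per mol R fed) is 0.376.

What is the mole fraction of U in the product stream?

Conversion of R: R consumed = 1ξ₁ = 0.539 × 817 → ξ₁ = 440.4 kmol/h.
Yield of Q: 1ξ₂ / 817 = 0.376 → ξ₂ = 307.2 kmol/h.
Outlet amounts (n = n₀ + Σ ν·ξ):
  R: 817 − 1(440.4) = 376.6
  U: 0 + 2(440.4) − 1(307.2) = 573.5
  Q: 0 + 1(307.2) = 307.2
Total out = 1257 kmol/h; y_U = 573.5 / 1257 = 0.4561.

0.456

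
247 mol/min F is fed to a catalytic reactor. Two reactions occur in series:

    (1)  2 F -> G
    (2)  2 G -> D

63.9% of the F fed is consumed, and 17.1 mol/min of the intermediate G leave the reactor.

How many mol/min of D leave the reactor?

30.9 mol/min

Conversion of F: F consumed = 2ξ₁ = 0.639 × 247 → ξ₁ = 78.92 mol/min.
G balance: n_G = 0 + 1ξ₁ − 2ξ₂ = 17.1 → ξ₂ = (1·78.92 − 17.1)/2 = 30.91 mol/min.
Outlet amounts (n = n₀ + Σ ν·ξ):
  F: 247 − 2(78.92) = 89.17
  G: 0 + 1(78.92) − 2(30.91) = 17.1
  D: 0 + 1(30.91) = 30.91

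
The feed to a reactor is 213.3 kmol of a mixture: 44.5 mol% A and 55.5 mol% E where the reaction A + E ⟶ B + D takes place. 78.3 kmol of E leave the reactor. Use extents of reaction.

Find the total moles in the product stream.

For E: n = n₀ − 1ξ → 78.3 = 118.4 − 1ξ, giving ξ = 40.08 kmol.
Outlet amounts (n = n₀ + ν ξ):
  A: 94.92 − 1(40.08) = 54.84
  E: 118.4 − 1(40.08) = 78.3
  B: 0 + 1(40.08) = 40.08
  D: 0 + 1(40.08) = 40.08
Total out = 54.84 + 78.3 + 40.08 + 40.08 = 213.3 kmol.

213 kmol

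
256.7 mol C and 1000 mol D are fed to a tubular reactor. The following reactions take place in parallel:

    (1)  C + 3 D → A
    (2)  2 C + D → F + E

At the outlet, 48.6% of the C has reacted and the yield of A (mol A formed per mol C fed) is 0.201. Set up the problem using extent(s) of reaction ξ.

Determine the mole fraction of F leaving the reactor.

0.0343

Yield of A: 1ξ₁ / 256.7 = 0.201 → ξ₁ = 51.6 mol.
Conversion of C: 1ξ₁ + 2ξ₂ = 0.486 × 256.7 = 124.8 → ξ₂ = 36.58 mol.
Outlet amounts (n = n₀ + Σ ν·ξ):
  C: 256.7 − 1(51.6) − 2(36.58) = 131.9
  D: 1000 − 3(51.6) − 1(36.58) = 808.6
  A: 0 + 1(51.6) = 51.6
  F: 0 + 1(36.58) = 36.58
  E: 0 + 1(36.58) = 36.58
Total out = 1065 mol; y_F = 36.58 / 1065 = 0.03434.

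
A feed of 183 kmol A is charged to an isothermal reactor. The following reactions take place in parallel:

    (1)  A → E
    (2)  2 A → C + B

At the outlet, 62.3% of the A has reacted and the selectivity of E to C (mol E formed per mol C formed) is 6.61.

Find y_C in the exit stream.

0.0724

Conversion of A: A consumed = 0.623 × 183 = 114 kmol = 1ξ₁ + 2ξ₂.
Selectivity: 1ξ₁ / (1ξ₂) = 6.61 → ξ₁ = 6.61 ξ₂.
Substitute: (1·6.61 + 2) ξ₂ = 114 → ξ₂ = 13.24 kmol, ξ₁ = 87.53 kmol.
Outlet amounts (n = n₀ + Σ ν·ξ):
  A: 183 − 1(87.53) − 2(13.24) = 68.99
  E: 0 + 1(87.53) = 87.53
  C: 0 + 1(13.24) = 13.24
  B: 0 + 1(13.24) = 13.24
Total out = 183 kmol; y_C = 13.24 / 183 = 0.07236.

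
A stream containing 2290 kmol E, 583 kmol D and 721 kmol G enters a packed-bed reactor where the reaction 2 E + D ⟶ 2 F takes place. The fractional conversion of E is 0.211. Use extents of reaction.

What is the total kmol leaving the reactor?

3350 kmol

E reacted = 0.211 × 2290 = 483.2 kmol; ν_E = −2, so ξ = 483.2/2 = 241.6 kmol.
Outlet amounts (n = n₀ + ν ξ):
  E: 2290 − 2(241.6) = 1807
  D: 583 − 1(241.6) = 341.4
  F: 0 + 2(241.6) = 483.2
  G: 721 (inert)
Total out = 1807 + 341.4 + 483.2 + 721 = 3352 kmol.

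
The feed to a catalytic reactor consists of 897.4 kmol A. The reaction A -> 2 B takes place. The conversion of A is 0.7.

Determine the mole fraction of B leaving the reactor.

A reacted = 0.7 × 897.4 = 628.2 kmol; ν_A = −1, so ξ = 628.2/1 = 628.2 kmol.
Outlet amounts (n = n₀ + ν ξ):
  A: 897.4 − 1(628.2) = 269.2
  B: 0 + 2(628.2) = 1256
Total out = 1526 kmol; y_B = 1256 / 1526 = 0.8235.

0.824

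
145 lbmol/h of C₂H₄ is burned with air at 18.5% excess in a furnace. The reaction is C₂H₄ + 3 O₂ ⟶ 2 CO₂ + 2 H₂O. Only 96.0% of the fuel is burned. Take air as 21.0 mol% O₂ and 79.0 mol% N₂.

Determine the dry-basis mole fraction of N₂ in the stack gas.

Stoichiometric O₂ = 3 × 145 = 435 lbmol/h; O₂ fed = 435 × 1.185 = 515.5 lbmol/h.
N₂ fed = 515.5 × 79/21 = 1939 lbmol/h.
Fuel reacted = 0.96 × 145 → ξ = 139.2 lbmol/h.
Outlet (n = n₀ + ν ξ):
  C₂H₄: 145 − 1(139.2) = 5.8
  O₂: 515.5 − 3(139.2) = 97.88
  N₂: 1939 (inert)
  CO₂: 0 + 2(139.2) = 278.4
  H₂O: 0 + 2(139.2) = 278.4
Dry total = 2321 lbmol/h; y_N₂ (dry) = 1939 / 2321 = 0.8354.

0.835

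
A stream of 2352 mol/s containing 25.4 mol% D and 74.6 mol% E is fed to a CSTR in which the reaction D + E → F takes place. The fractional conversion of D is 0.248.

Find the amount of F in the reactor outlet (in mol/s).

148 mol/s

D reacted = 0.248 × 597.4 = 148.2 mol/s; ν_D = −1, so ξ = 148.2/1 = 148.2 mol/s.
Outlet amounts (n = n₀ + ν ξ):
  D: 597.4 − 1(148.2) = 449.3
  E: 1755 − 1(148.2) = 1606
  F: 0 + 1(148.2) = 148.2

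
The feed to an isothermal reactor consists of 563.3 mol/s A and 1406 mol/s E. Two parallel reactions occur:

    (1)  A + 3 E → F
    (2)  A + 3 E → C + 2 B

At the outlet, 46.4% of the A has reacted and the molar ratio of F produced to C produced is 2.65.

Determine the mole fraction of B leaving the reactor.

0.108

Conversion of A: A consumed = 0.464 × 563.3 = 261.4 mol/s = 1ξ₁ + 1ξ₂.
Selectivity: 1ξ₁ / (1ξ₂) = 2.65 → ξ₁ = 2.65 ξ₂.
Substitute: (1·2.65 + 1) ξ₂ = 261.4 → ξ₂ = 71.61 mol/s, ξ₁ = 189.8 mol/s.
Outlet amounts (n = n₀ + Σ ν·ξ):
  A: 563.3 − 1(189.8) − 1(71.61) = 301.9
  E: 1406 − 3(189.8) − 3(71.61) = 621.9
  F: 0 + 1(189.8) = 189.8
  C: 0 + 1(71.61) = 71.61
  B: 0 + 2(71.61) = 143.2
Total out = 1328 mol/s; y_B = 143.2 / 1328 = 0.1078.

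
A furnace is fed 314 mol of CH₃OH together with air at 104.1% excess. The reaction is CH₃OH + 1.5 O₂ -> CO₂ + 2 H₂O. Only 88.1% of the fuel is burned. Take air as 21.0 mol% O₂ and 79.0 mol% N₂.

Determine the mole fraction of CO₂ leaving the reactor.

0.055

Stoichiometric O₂ = 1.5 × 314 = 471 mol; O₂ fed = 471 × 2.041 = 961.3 mol.
N₂ fed = 961.3 × 79/21 = 3616 mol.
Fuel reacted = 0.881 × 314 → ξ = 276.6 mol.
Outlet (n = n₀ + ν ξ):
  CH₃OH: 314 − 1(276.6) = 37.37
  O₂: 961.3 − 1.5(276.6) = 546.4
  N₂: 3616 (inert)
  CO₂: 0 + 1(276.6) = 276.6
  H₂O: 0 + 2(276.6) = 553.3
Total out = 5030 mol; y_CO₂ = 276.6 / 5030 = 0.055.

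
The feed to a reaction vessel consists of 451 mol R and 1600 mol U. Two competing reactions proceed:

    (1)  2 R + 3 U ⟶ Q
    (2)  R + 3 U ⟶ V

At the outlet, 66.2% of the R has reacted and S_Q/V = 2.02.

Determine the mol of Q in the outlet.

120 mol

Conversion of R: R consumed = 0.662 × 451 = 298.6 mol = 2ξ₁ + 1ξ₂.
Selectivity: 1ξ₁ / (1ξ₂) = 2.02 → ξ₁ = 2.02 ξ₂.
Substitute: (2·2.02 + 1) ξ₂ = 298.6 → ξ₂ = 59.24 mol, ξ₁ = 119.7 mol.
Outlet amounts (n = n₀ + Σ ν·ξ):
  R: 451 − 2(119.7) − 1(59.24) = 152.4
  U: 1600 − 3(119.7) − 3(59.24) = 1063
  Q: 0 + 1(119.7) = 119.7
  V: 0 + 1(59.24) = 59.24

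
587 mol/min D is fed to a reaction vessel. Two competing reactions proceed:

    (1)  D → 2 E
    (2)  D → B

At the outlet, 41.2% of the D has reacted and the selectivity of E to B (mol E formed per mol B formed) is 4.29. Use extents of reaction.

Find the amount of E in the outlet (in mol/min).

330 mol/min

Conversion of D: D consumed = 0.412 × 587 = 241.8 mol/min = 1ξ₁ + 1ξ₂.
Selectivity: 2ξ₁ / (1ξ₂) = 4.29 → ξ₁ = 2.145 ξ₂.
Substitute: (1·2.145 + 1) ξ₂ = 241.8 → ξ₂ = 76.9 mol/min, ξ₁ = 164.9 mol/min.
Outlet amounts (n = n₀ + Σ ν·ξ):
  D: 587 − 1(164.9) − 1(76.9) = 345.2
  E: 0 + 2(164.9) = 329.9
  B: 0 + 1(76.9) = 76.9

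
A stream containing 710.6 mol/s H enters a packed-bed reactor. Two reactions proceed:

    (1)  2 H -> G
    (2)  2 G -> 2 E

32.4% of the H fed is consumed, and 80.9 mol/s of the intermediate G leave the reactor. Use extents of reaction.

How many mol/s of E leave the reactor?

34.2 mol/s

Conversion of H: H consumed = 2ξ₁ = 0.324 × 710.6 → ξ₁ = 115.1 mol/s.
G balance: n_G = 0 + 1ξ₁ − 2ξ₂ = 80.9 → ξ₂ = (1·115.1 − 80.9)/2 = 17.11 mol/s.
Outlet amounts (n = n₀ + Σ ν·ξ):
  H: 710.6 − 2(115.1) = 480.4
  G: 0 + 1(115.1) − 2(17.11) = 80.9
  E: 0 + 2(17.11) = 34.22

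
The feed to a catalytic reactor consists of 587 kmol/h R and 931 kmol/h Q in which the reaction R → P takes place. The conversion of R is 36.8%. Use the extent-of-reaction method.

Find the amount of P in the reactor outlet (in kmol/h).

R reacted = 0.368 × 587 = 216 kmol/h; ν_R = −1, so ξ = 216/1 = 216 kmol/h.
Outlet amounts (n = n₀ + ν ξ):
  R: 587 − 1(216) = 371
  P: 0 + 1(216) = 216
  Q: 931 (inert)

216 kmol/h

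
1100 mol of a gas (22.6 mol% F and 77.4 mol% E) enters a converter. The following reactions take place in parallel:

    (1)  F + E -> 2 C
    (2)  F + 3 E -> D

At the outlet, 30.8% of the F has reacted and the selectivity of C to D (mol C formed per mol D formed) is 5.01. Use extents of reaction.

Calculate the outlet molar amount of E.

Conversion of F: F consumed = 0.308 × 248.6 = 76.57 mol = 1ξ₁ + 1ξ₂.
Selectivity: 2ξ₁ / (1ξ₂) = 5.01 → ξ₁ = 2.505 ξ₂.
Substitute: (1·2.505 + 1) ξ₂ = 76.57 → ξ₂ = 21.85 mol, ξ₁ = 54.72 mol.
Outlet amounts (n = n₀ + Σ ν·ξ):
  F: 248.6 − 1(54.72) − 1(21.85) = 172
  E: 851.4 − 1(54.72) − 3(21.85) = 731.1
  C: 0 + 2(54.72) = 109.4
  D: 0 + 1(21.85) = 21.85

731 mol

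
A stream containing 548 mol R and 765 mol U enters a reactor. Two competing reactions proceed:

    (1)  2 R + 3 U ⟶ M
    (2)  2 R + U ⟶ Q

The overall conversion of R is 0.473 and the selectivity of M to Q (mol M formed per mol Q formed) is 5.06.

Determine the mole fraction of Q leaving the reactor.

0.0255

Conversion of R: R consumed = 0.473 × 548 = 259.2 mol = 2ξ₁ + 2ξ₂.
Selectivity: 1ξ₁ / (1ξ₂) = 5.06 → ξ₁ = 5.06 ξ₂.
Substitute: (2·5.06 + 2) ξ₂ = 259.2 → ξ₂ = 21.39 mol, ξ₁ = 108.2 mol.
Outlet amounts (n = n₀ + Σ ν·ξ):
  R: 548 − 2(108.2) − 2(21.39) = 288.8
  U: 765 − 3(108.2) − 1(21.39) = 419
  M: 0 + 1(108.2) = 108.2
  Q: 0 + 1(21.39) = 21.39
Total out = 837.4 mol; y_Q = 21.39 / 837.4 = 0.02554.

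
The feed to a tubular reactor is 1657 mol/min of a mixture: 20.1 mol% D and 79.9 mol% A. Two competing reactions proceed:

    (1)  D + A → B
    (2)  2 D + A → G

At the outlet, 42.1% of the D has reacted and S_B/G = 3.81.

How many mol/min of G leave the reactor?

Conversion of D: D consumed = 0.421 × 333.1 = 140.2 mol/min = 1ξ₁ + 2ξ₂.
Selectivity: 1ξ₁ / (1ξ₂) = 3.81 → ξ₁ = 3.81 ξ₂.
Substitute: (1·3.81 + 2) ξ₂ = 140.2 → ξ₂ = 24.13 mol/min, ξ₁ = 91.95 mol/min.
Outlet amounts (n = n₀ + Σ ν·ξ):
  D: 333.1 − 1(91.95) − 2(24.13) = 192.8
  A: 1324 − 1(91.95) − 1(24.13) = 1208
  B: 0 + 1(91.95) = 91.95
  G: 0 + 1(24.13) = 24.13

24.1 mol/min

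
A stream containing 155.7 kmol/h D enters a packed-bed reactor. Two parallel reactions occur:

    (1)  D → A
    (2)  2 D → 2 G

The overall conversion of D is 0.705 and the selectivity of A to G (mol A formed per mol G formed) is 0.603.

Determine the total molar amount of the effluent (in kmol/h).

Conversion of D: D consumed = 0.705 × 155.7 = 109.8 kmol/h = 1ξ₁ + 2ξ₂.
Selectivity: 1ξ₁ / (2ξ₂) = 0.603 → ξ₁ = 1.206 ξ₂.
Substitute: (1·1.206 + 2) ξ₂ = 109.8 → ξ₂ = 34.24 kmol/h, ξ₁ = 41.29 kmol/h.
Outlet amounts (n = n₀ + Σ ν·ξ):
  D: 155.7 − 1(41.29) − 2(34.24) = 45.93
  A: 0 + 1(41.29) = 41.29
  G: 0 + 2(34.24) = 68.48
Total out = 45.93 + 41.29 + 68.48 = 155.7 kmol/h.

156 kmol/h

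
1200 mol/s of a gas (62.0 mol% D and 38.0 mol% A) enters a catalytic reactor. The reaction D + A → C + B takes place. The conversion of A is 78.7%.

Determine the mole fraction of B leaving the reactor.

0.299

A reacted = 0.787 × 456 = 358.9 mol/s; ν_A = −1, so ξ = 358.9/1 = 358.9 mol/s.
Outlet amounts (n = n₀ + ν ξ):
  D: 744 − 1(358.9) = 385.1
  A: 456 − 1(358.9) = 97.13
  C: 0 + 1(358.9) = 358.9
  B: 0 + 1(358.9) = 358.9
Total out = 1200 mol/s; y_B = 358.9 / 1200 = 0.2991.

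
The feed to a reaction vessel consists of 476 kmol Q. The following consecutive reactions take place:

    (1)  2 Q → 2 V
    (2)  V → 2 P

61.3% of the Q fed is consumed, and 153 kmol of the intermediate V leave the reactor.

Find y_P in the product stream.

0.451

Conversion of Q: Q consumed = 2ξ₁ = 0.613 × 476 → ξ₁ = 145.9 kmol.
V balance: n_V = 0 + 2ξ₁ − 1ξ₂ = 153 → ξ₂ = (2·145.9 − 153)/1 = 138.8 kmol.
Outlet amounts (n = n₀ + Σ ν·ξ):
  Q: 476 − 2(145.9) = 184.2
  V: 0 + 2(145.9) − 1(138.8) = 153
  P: 0 + 2(138.8) = 277.6
Total out = 614.8 kmol; y_P = 277.6 / 614.8 = 0.4515.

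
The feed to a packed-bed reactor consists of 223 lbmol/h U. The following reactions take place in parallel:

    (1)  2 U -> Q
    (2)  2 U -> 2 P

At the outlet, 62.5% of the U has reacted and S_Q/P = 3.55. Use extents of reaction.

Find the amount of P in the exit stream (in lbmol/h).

17.2 lbmol/h

Conversion of U: U consumed = 0.625 × 223 = 139.4 lbmol/h = 2ξ₁ + 2ξ₂.
Selectivity: 1ξ₁ / (2ξ₂) = 3.55 → ξ₁ = 7.1 ξ₂.
Substitute: (2·7.1 + 2) ξ₂ = 139.4 → ξ₂ = 8.603 lbmol/h, ξ₁ = 61.08 lbmol/h.
Outlet amounts (n = n₀ + Σ ν·ξ):
  U: 223 − 2(61.08) − 2(8.603) = 83.62
  Q: 0 + 1(61.08) = 61.08
  P: 0 + 2(8.603) = 17.21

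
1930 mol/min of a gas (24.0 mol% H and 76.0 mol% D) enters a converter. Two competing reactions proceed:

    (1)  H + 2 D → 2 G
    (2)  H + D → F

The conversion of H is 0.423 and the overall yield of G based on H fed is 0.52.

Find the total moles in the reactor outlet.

Yield of G: 2ξ₁ / 463.2 = 0.52 → ξ₁ = 120.4 mol/min.
Conversion of H: 1ξ₁ + 1ξ₂ = 0.423 × 463.2 = 195.9 → ξ₂ = 75.5 mol/min.
Outlet amounts (n = n₀ + Σ ν·ξ):
  H: 463.2 − 1(120.4) − 1(75.5) = 267.3
  D: 1467 − 2(120.4) − 1(75.5) = 1150
  G: 0 + 2(120.4) = 240.9
  F: 0 + 1(75.5) = 75.5
Total out = 267.3 + 1150 + 240.9 + 75.5 = 1734 mol/min.

1730 mol/min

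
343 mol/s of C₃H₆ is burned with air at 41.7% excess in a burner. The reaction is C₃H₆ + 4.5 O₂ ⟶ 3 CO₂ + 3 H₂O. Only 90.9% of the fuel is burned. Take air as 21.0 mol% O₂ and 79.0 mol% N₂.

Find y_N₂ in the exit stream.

0.754

Stoichiometric O₂ = 4.5 × 343 = 1544 mol/s; O₂ fed = 1544 × 1.417 = 2187 mol/s.
N₂ fed = 2187 × 79/21 = 8228 mol/s.
Fuel reacted = 0.909 × 343 → ξ = 311.8 mol/s.
Outlet (n = n₀ + ν ξ):
  C₃H₆: 343 − 1(311.8) = 31.21
  O₂: 2187 − 4.5(311.8) = 784.1
  N₂: 8228 (inert)
  CO₂: 0 + 3(311.8) = 935.4
  H₂O: 0 + 3(311.8) = 935.4
Total out = 10910 mol/s; y_N₂ = 8228 / 10910 = 0.7539.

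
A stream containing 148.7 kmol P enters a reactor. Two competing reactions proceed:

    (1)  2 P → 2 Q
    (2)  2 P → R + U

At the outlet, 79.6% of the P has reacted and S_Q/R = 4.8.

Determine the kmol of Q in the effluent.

Conversion of P: P consumed = 0.796 × 148.7 = 118.4 kmol = 2ξ₁ + 2ξ₂.
Selectivity: 2ξ₁ / (1ξ₂) = 4.8 → ξ₁ = 2.4 ξ₂.
Substitute: (2·2.4 + 2) ξ₂ = 118.4 → ξ₂ = 17.41 kmol, ξ₁ = 41.78 kmol.
Outlet amounts (n = n₀ + Σ ν·ξ):
  P: 148.7 − 2(41.78) − 2(17.41) = 30.33
  Q: 0 + 2(41.78) = 83.55
  R: 0 + 1(17.41) = 17.41
  U: 0 + 1(17.41) = 17.41

83.6 kmol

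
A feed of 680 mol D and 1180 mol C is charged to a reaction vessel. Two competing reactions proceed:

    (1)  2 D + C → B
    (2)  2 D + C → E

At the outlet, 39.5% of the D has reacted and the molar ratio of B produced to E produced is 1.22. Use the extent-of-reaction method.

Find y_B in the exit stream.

0.0464

Conversion of D: D consumed = 0.395 × 680 = 268.6 mol = 2ξ₁ + 2ξ₂.
Selectivity: 1ξ₁ / (1ξ₂) = 1.22 → ξ₁ = 1.22 ξ₂.
Substitute: (2·1.22 + 2) ξ₂ = 268.6 → ξ₂ = 60.5 mol, ξ₁ = 73.8 mol.
Outlet amounts (n = n₀ + Σ ν·ξ):
  D: 680 − 2(73.8) − 2(60.5) = 411.4
  C: 1180 − 1(73.8) − 1(60.5) = 1046
  B: 0 + 1(73.8) = 73.8
  E: 0 + 1(60.5) = 60.5
Total out = 1591 mol; y_B = 73.8 / 1591 = 0.04638.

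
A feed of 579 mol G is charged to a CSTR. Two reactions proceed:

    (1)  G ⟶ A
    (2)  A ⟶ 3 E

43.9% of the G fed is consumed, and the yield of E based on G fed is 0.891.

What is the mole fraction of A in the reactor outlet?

0.0891

Conversion of G: G consumed = 1ξ₁ = 0.439 × 579 → ξ₁ = 254.2 mol.
Yield of E: 3ξ₂ / 579 = 0.891 → ξ₂ = 172 mol.
Outlet amounts (n = n₀ + Σ ν·ξ):
  G: 579 − 1(254.2) = 324.8
  A: 0 + 1(254.2) − 1(172) = 82.22
  E: 0 + 3(172) = 515.9
Total out = 922.9 mol; y_A = 82.22 / 922.9 = 0.08908.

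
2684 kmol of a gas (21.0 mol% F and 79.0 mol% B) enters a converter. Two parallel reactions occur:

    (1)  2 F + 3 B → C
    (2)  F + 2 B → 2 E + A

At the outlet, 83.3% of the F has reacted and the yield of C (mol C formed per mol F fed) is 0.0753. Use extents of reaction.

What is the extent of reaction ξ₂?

Yield of C: 1ξ₁ / 563.6 = 0.0753 → ξ₁ = 42.44 kmol.
Conversion of F: 2ξ₁ + 1ξ₂ = 0.833 × 563.6 = 469.5 → ξ₂ = 384.6 kmol.
Outlet amounts (n = n₀ + Σ ν·ξ):
  F: 563.6 − 2(42.44) − 1(384.6) = 94.13
  B: 2120 − 3(42.44) − 2(384.6) = 1224
  C: 0 + 1(42.44) = 42.44
  E: 0 + 2(384.6) = 769.3
  A: 0 + 1(384.6) = 384.6

ξ₂ = 385 kmol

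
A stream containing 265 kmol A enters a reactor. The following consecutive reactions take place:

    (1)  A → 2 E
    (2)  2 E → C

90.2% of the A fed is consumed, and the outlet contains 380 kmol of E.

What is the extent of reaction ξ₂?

Conversion of A: A consumed = 1ξ₁ = 0.902 × 265 → ξ₁ = 239 kmol.
E balance: n_E = 0 + 2ξ₁ − 2ξ₂ = 380 → ξ₂ = (2·239 − 380)/2 = 49.03 kmol.
Outlet amounts (n = n₀ + Σ ν·ξ):
  A: 265 − 1(239) = 25.97
  E: 0 + 2(239) − 2(49.03) = 380
  C: 0 + 1(49.03) = 49.03

ξ₂ = 49 kmol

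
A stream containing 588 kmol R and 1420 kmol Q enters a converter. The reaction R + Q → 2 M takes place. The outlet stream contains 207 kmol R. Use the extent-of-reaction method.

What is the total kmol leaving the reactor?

For R: n = n₀ − 1ξ → 207 = 588 − 1ξ, giving ξ = 381 kmol.
Outlet amounts (n = n₀ + ν ξ):
  R: 588 − 1(381) = 207
  Q: 1420 − 1(381) = 1039
  M: 0 + 2(381) = 762
Total out = 207 + 1039 + 762 = 2008 kmol.

2010 kmol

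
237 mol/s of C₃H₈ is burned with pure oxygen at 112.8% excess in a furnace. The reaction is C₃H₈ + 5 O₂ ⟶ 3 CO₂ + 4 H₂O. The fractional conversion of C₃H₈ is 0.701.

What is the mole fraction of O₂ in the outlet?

0.578

Stoichiometric O₂ = 5 × 237 = 1185 mol/s; O₂ fed = 1185 × 2.128 = 2522 mol/s.
Fuel reacted = 0.701 × 237 → ξ = 166.1 mol/s.
Outlet (n = n₀ + ν ξ):
  C₃H₈: 237 − 1(166.1) = 70.86
  O₂: 2522 − 5(166.1) = 1691
  CO₂: 0 + 3(166.1) = 498.4
  H₂O: 0 + 4(166.1) = 664.5
Total out = 2925 mol/s; y_O₂ = 1691 / 2925 = 0.5782.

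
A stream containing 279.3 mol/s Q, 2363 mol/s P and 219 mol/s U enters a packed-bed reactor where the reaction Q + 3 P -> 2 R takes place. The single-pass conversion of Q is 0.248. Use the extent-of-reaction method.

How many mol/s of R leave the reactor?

139 mol/s

Q reacted = 0.248 × 279.3 = 69.27 mol/s; ν_Q = −1, so ξ = 69.27/1 = 69.27 mol/s.
Outlet amounts (n = n₀ + ν ξ):
  Q: 279.3 − 1(69.27) = 210
  P: 2363 − 3(69.27) = 2155
  R: 0 + 2(69.27) = 138.5
  U: 219 (inert)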